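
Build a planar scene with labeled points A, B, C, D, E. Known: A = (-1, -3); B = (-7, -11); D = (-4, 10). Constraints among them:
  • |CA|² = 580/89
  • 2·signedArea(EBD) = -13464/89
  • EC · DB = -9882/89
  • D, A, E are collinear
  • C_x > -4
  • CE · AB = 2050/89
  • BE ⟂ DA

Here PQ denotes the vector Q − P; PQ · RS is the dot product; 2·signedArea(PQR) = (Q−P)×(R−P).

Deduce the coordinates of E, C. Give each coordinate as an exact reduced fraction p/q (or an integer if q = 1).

1. E_x = 40/89  [D, A, E are collinear ∩ BE ⟂ DA]
2. E_y = -826/89  [D, A, E are collinear ∩ BE ⟂ DA]
   → E = (40/89, -826/89)
3. C_x = -313/89  [CE · AB = 2050/89 ∩ EC · DB = -9882/89]
4. C_y = -305/89  [CE · AB = 2050/89 ∩ EC · DB = -9882/89]
   → C = (-313/89, -305/89)

C = (-313/89, -305/89)
E = (40/89, -826/89)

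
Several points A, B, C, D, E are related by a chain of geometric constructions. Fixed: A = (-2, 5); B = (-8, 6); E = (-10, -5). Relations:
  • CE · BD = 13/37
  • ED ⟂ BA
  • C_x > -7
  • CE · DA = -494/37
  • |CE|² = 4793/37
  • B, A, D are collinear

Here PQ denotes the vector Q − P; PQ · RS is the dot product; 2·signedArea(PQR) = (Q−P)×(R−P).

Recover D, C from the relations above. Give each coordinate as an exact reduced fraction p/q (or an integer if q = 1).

C = (-224/37, 210/37)
D = (-302/37, 223/37)

1. D_x = -302/37  [B, A, D are collinear ∩ ED ⟂ BA]
2. D_y = 223/37  [B, A, D are collinear ∩ ED ⟂ BA]
   → D = (-302/37, 223/37)
3. C_x = -224/37  [line -228/37·x + 38/37·y + -1596/37 = 0 ∩ |CE|² = 4793/37]
4. C_y = 210/37  [line -228/37·x + 38/37·y + -1596/37 = 0 ∩ |CE|² = 4793/37]
   → C = (-224/37, 210/37)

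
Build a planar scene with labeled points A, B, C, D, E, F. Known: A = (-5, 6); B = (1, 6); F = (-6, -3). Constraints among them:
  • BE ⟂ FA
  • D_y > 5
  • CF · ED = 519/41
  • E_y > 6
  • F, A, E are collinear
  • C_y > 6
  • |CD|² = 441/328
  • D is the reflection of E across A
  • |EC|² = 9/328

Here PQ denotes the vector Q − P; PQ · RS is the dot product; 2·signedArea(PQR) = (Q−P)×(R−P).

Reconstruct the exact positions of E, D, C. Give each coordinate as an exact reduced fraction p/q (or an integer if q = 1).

C = (-811/164, 1065/164)
D = (-208/41, 219/41)
E = (-202/41, 273/41)

1. E_x = -202/41  [F, A, E are collinear ∩ BE ⟂ FA]
2. E_y = 273/41  [F, A, E are collinear ∩ BE ⟂ FA]
   → E = (-202/41, 273/41)
3. D_x = -208/41  [D is the reflection of E across A]
4. D_y = 219/41  [D is the reflection of E across A]
   → D = (-208/41, 219/41)
5. C_x = -811/164  [line 6/41·x + 54/41·y + -321/41 = 0 ∩ |CD|² = 441/328]
6. C_y = 1065/164  [line 6/41·x + 54/41·y + -321/41 = 0 ∩ |CD|² = 441/328]
   → C = (-811/164, 1065/164)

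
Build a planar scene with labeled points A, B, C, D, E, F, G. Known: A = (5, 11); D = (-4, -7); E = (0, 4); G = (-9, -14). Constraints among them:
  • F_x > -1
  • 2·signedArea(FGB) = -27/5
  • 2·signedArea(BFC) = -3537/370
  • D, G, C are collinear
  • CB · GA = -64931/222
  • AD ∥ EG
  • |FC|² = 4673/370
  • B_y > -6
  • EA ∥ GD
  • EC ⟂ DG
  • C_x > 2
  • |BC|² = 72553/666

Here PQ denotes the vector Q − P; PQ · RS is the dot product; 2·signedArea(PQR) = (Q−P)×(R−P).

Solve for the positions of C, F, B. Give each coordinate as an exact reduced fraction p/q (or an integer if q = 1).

1. C_x = 189/74  [D, G, C are collinear ∩ EC ⟂ DG]
2. C_y = 161/74  [D, G, C are collinear ∩ EC ⟂ DG]
   → C = (189/74, 161/74)
3. B_x = -13/3  [line 14·x + 25·y + 607/3 = 0 ∩ |BC|² = 72553/666]
4. B_y = -17/3  [line 14·x + 25·y + 607/3 = 0 ∩ |BC|² = 72553/666]
   → B = (-13/3, -17/3)
5. F_x = -2/5  [2·signedArea(FGB) = -27/5 ∩ 2·signedArea(BFC) = -3537/370]
6. F_y = 1/5  [2·signedArea(FGB) = -27/5 ∩ 2·signedArea(BFC) = -3537/370]
   → F = (-2/5, 1/5)

B = (-13/3, -17/3)
C = (189/74, 161/74)
F = (-2/5, 1/5)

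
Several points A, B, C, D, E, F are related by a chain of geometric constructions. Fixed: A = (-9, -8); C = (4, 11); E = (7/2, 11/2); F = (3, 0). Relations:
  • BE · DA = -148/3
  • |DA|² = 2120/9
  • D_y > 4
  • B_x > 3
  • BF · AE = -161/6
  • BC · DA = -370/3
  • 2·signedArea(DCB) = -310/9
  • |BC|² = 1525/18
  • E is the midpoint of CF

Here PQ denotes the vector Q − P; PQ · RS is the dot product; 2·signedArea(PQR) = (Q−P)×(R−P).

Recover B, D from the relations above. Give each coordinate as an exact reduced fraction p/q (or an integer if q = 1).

1. B_x = 19/6  [line -25/2·x + -27/2·y + 193/3 = 0 ∩ |BC|² = 1525/18]
2. B_y = 11/6  [line -25/2·x + -27/2·y + 193/3 = 0 ∩ |BC|² = 1525/18]
   → B = (19/6, 11/6)
3. D_x = -1/3  [BE · DA = -148/3 ∩ 2·signedArea(DCB) = -310/9]
4. D_y = 14/3  [BE · DA = -148/3 ∩ 2·signedArea(DCB) = -310/9]
   → D = (-1/3, 14/3)

B = (19/6, 11/6)
D = (-1/3, 14/3)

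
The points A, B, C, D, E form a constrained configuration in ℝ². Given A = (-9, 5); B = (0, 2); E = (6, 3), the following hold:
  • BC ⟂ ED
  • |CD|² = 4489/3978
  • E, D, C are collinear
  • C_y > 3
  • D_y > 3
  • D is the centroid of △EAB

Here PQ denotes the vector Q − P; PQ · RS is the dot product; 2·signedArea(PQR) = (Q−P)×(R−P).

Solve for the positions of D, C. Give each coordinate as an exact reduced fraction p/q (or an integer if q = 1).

1. D_x = -1  [D is the centroid of △EAB]
2. D_y = 10/3  [D is the centroid of △EAB]
   → D = (-1, 10/3)
3. C_x = 27/442  [E, D, C are collinear ∩ BC ⟂ ED]
4. C_y = 1451/442  [E, D, C are collinear ∩ BC ⟂ ED]
   → C = (27/442, 1451/442)

C = (27/442, 1451/442)
D = (-1, 10/3)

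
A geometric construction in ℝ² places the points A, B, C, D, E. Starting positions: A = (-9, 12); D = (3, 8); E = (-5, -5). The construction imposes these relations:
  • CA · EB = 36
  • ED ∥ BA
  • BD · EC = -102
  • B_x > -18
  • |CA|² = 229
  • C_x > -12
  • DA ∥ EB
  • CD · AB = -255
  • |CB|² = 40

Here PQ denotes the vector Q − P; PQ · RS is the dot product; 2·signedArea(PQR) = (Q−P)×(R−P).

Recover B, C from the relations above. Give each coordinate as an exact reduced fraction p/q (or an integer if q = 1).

1. B_x = -17  [ED ∥ BA ∩ DA ∥ EB]
2. B_y = -1  [ED ∥ BA ∩ DA ∥ EB]
   → B = (-17, -1)
3. C_x = -11  [CA · EB = 36 ∩ CD · AB = -255]
4. C_y = -3  [CA · EB = 36 ∩ CD · AB = -255]
   → C = (-11, -3)

B = (-17, -1)
C = (-11, -3)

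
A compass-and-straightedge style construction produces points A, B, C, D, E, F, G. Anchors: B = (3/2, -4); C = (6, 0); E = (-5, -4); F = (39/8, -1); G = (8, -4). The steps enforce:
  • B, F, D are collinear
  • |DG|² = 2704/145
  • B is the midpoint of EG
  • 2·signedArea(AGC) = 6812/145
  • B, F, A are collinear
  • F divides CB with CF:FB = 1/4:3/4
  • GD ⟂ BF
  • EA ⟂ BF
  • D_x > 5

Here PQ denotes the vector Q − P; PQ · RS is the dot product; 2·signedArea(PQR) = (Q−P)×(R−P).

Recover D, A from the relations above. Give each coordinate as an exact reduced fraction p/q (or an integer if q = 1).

A = (-309/145, -1048/145)
D = (744/145, -112/145)

1. D_x = 744/145  [B, F, D are collinear ∩ GD ⟂ BF]
2. D_y = -112/145  [B, F, D are collinear ∩ GD ⟂ BF]
   → D = (744/145, -112/145)
3. A_x = -309/145  [B, F, A are collinear ∩ EA ⟂ BF]
4. A_y = -1048/145  [B, F, A are collinear ∩ EA ⟂ BF]
   → A = (-309/145, -1048/145)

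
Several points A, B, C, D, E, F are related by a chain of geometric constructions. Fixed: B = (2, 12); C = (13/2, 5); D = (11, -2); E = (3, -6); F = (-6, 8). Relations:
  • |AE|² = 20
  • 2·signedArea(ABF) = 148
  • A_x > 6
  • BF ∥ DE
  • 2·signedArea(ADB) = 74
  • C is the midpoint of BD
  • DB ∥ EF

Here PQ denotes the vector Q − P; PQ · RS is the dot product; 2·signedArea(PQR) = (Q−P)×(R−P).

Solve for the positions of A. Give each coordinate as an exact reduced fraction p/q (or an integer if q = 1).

1. A_x = 7  [2·signedArea(ADB) = 74 ∩ 2·signedArea(ABF) = 148]
2. A_y = -4  [2·signedArea(ADB) = 74 ∩ 2·signedArea(ABF) = 148]
   → A = (7, -4)

A = (7, -4)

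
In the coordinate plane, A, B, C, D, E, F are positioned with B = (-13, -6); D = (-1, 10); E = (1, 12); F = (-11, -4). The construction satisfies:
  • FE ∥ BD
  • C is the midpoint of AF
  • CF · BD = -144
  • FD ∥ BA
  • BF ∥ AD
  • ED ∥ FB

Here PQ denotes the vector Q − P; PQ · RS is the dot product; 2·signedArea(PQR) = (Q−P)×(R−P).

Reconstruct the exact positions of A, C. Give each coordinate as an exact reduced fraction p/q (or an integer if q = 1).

1. A_x = -3  [BF ∥ AD ∩ FD ∥ BA]
2. A_y = 8  [BF ∥ AD ∩ FD ∥ BA]
   → A = (-3, 8)
3. C_x = -7  [C is the midpoint of AF]
4. C_y = 2  [C is the midpoint of AF]
   → C = (-7, 2)

A = (-3, 8)
C = (-7, 2)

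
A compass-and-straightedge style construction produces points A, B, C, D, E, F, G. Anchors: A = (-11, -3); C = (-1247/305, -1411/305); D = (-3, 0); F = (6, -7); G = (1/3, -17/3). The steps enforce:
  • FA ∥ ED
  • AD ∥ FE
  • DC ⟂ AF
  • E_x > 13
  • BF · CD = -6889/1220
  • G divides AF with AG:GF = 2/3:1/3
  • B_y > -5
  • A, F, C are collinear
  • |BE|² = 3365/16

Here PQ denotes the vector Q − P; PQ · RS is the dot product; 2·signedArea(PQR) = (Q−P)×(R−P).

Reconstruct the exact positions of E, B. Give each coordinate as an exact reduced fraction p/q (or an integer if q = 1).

1. E_x = 14  [FA ∥ ED ∩ AD ∥ FE]
2. E_y = -4  [FA ∥ ED ∩ AD ∥ FE]
   → E = (14, -4)
3. B_x = -1/2  [line -332/305·x + -1411/305·y + -24651/1220 = 0 ∩ |BE|² = 3365/16]
4. B_y = -17/4  [line -332/305·x + -1411/305·y + -24651/1220 = 0 ∩ |BE|² = 3365/16]
   → B = (-1/2, -17/4)

B = (-1/2, -17/4)
E = (14, -4)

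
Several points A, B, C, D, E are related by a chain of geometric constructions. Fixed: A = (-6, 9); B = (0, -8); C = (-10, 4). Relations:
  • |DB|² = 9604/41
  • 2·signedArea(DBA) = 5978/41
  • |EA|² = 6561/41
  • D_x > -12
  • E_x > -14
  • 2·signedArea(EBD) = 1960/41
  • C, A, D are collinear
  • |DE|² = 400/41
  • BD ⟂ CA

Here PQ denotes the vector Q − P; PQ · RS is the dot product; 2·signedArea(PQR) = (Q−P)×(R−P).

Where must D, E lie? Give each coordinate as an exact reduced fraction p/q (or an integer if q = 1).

1. D_x = -490/41  [C, A, D are collinear ∩ BD ⟂ CA]
2. D_y = 64/41  [C, A, D are collinear ∩ BD ⟂ CA]
   → D = (-490/41, 64/41)
3. E_x = -570/41  [line -392/41·x + -490/41·y + -5880/41 = 0 ∩ |EA|² = 6561/41]
4. E_y = -36/41  [line -392/41·x + -490/41·y + -5880/41 = 0 ∩ |EA|² = 6561/41]
   → E = (-570/41, -36/41)

D = (-490/41, 64/41)
E = (-570/41, -36/41)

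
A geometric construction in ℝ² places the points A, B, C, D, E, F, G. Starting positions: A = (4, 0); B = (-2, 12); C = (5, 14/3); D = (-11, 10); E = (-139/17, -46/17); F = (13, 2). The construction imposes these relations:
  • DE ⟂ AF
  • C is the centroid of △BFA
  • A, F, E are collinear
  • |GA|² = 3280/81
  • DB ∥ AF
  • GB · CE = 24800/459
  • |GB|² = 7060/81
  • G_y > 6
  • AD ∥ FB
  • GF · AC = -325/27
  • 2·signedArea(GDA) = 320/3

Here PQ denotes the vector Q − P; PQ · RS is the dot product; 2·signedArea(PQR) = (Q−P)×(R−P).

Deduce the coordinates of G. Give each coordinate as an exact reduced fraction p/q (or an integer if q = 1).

1. G_x = 16/3  [GB · CE = 24800/459 ∩ GF · AC = -325/27]
2. G_y = 56/9  [GB · CE = 24800/459 ∩ GF · AC = -325/27]
   → G = (16/3, 56/9)

G = (16/3, 56/9)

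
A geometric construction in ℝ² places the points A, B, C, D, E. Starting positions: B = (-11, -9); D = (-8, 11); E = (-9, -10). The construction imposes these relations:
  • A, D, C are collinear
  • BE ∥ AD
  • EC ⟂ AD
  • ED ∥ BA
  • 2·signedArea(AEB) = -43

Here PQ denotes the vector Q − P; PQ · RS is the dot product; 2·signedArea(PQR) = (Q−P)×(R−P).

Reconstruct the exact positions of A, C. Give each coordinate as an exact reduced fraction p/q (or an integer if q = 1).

A = (-10, 12)
C = (-2/5, 36/5)

1. A_x = -10  [BE ∥ AD ∩ ED ∥ BA]
2. A_y = 12  [BE ∥ AD ∩ ED ∥ BA]
   → A = (-10, 12)
3. C_x = -2/5  [A, D, C are collinear ∩ EC ⟂ AD]
4. C_y = 36/5  [A, D, C are collinear ∩ EC ⟂ AD]
   → C = (-2/5, 36/5)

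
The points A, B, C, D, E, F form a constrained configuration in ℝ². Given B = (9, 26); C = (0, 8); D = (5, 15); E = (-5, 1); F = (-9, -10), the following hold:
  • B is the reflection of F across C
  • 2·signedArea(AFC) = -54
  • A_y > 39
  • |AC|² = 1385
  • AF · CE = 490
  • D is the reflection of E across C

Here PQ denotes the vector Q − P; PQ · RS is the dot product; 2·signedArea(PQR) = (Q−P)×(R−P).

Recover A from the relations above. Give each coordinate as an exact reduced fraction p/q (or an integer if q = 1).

A = (19, 40)

1. A_x = 19  [2·signedArea(AFC) = -54 ∩ AF · CE = 490]
2. A_y = 40  [2·signedArea(AFC) = -54 ∩ AF · CE = 490]
   → A = (19, 40)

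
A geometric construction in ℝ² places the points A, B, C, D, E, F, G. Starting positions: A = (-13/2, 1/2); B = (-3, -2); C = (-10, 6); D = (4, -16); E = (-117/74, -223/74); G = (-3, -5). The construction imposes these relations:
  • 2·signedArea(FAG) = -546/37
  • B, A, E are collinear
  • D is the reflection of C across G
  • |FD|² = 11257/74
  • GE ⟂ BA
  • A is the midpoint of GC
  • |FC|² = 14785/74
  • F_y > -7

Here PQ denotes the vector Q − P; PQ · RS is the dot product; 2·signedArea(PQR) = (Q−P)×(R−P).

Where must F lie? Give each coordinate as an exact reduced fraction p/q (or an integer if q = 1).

1. F_x = -327/74  [line 11/2·x + 7/2·y + 1804/37 = 0 ∩ |FD|² = 11257/74]
2. F_y = -517/74  [line 11/2·x + 7/2·y + 1804/37 = 0 ∩ |FD|² = 11257/74]
   → F = (-327/74, -517/74)

F = (-327/74, -517/74)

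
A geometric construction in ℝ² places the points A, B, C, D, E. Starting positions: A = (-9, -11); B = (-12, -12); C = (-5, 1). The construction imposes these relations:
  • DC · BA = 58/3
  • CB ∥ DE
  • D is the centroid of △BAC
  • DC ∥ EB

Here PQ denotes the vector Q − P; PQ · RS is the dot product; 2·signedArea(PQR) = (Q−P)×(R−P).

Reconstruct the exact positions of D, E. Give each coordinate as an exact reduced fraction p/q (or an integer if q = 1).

1. D_x = -26/3  [D is the centroid of △BAC]
2. D_y = -22/3  [D is the centroid of △BAC]
   → D = (-26/3, -22/3)
3. E_x = -47/3  [DC ∥ EB ∩ CB ∥ DE]
4. E_y = -61/3  [DC ∥ EB ∩ CB ∥ DE]
   → E = (-47/3, -61/3)

D = (-26/3, -22/3)
E = (-47/3, -61/3)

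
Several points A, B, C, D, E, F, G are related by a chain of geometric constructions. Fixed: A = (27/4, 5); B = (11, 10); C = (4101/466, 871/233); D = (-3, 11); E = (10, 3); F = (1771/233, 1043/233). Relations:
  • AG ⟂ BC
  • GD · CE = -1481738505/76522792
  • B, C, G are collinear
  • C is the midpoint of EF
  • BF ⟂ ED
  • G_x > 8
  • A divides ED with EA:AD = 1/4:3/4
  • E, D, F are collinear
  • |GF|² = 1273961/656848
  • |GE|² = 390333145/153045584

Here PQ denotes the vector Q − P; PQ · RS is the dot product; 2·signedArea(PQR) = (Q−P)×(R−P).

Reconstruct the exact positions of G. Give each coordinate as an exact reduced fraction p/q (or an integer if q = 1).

1. G_x = 343195731/38261396  [B, C, G are collinear ∩ AG ⟂ BC]
2. G_y = 80736665/19130698  [B, C, G are collinear ∩ AG ⟂ BC]
   → G = (343195731/38261396, 80736665/19130698)

G = (343195731/38261396, 80736665/19130698)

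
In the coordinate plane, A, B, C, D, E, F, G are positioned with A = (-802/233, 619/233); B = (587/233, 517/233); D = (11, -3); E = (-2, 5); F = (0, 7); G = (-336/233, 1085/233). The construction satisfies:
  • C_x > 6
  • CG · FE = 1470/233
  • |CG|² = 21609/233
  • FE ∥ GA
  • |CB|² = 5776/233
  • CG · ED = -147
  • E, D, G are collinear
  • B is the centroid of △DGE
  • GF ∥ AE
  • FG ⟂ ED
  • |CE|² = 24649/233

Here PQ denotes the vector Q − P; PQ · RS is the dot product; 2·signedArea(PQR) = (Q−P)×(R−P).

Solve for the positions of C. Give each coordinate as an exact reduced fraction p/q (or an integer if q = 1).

C = (1575/233, -91/233)

1. C_x = 1575/233  [CG · FE = 1470/233 ∩ CG · ED = -147]
2. C_y = -91/233  [CG · FE = 1470/233 ∩ CG · ED = -147]
   → C = (1575/233, -91/233)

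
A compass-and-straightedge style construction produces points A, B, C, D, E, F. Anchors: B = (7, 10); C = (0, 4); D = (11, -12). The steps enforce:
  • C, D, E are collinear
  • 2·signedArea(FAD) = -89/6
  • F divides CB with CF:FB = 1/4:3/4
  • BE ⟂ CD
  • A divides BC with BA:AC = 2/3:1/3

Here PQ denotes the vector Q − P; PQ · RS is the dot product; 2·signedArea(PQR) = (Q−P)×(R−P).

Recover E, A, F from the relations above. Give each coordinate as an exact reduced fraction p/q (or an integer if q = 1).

A = (7/3, 6)
E = (-209/377, 1812/377)
F = (7/4, 11/2)

1. E_x = -209/377  [C, D, E are collinear ∩ BE ⟂ CD]
2. E_y = 1812/377  [C, D, E are collinear ∩ BE ⟂ CD]
   → E = (-209/377, 1812/377)
3. A_x = 7/3  [A divides BC with BA:AC = 2/3:1/3]
4. A_y = 6  [A divides BC with BA:AC = 2/3:1/3]
   → A = (7/3, 6)
5. F_x = 7/4  [F divides CB with CF:FB = 1/4:3/4]
6. F_y = 11/2  [F divides CB with CF:FB = 1/4:3/4]
   → F = (7/4, 11/2)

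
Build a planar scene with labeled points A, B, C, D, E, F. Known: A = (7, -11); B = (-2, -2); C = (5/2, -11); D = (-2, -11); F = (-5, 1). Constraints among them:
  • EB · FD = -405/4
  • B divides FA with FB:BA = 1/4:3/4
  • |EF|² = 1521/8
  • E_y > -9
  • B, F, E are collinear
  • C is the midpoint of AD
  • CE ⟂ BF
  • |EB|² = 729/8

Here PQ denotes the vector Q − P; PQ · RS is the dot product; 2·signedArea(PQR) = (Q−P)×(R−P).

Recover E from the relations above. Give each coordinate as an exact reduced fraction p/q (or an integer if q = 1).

1. E_x = 19/4  [B, F, E are collinear ∩ CE ⟂ BF]
2. E_y = -35/4  [B, F, E are collinear ∩ CE ⟂ BF]
   → E = (19/4, -35/4)

E = (19/4, -35/4)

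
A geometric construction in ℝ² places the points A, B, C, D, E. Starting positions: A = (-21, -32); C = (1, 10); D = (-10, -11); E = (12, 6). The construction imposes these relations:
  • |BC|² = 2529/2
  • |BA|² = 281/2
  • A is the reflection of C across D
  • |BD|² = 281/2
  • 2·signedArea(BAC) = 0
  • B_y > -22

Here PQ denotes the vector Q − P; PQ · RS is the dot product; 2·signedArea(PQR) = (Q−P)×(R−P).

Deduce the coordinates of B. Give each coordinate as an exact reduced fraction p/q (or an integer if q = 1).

1. B_x = -31/2  [line -42·x + 22·y + -178 = 0 ∩ |BA|² = 281/2]
2. B_y = -43/2  [line -42·x + 22·y + -178 = 0 ∩ |BA|² = 281/2]
   → B = (-31/2, -43/2)

B = (-31/2, -43/2)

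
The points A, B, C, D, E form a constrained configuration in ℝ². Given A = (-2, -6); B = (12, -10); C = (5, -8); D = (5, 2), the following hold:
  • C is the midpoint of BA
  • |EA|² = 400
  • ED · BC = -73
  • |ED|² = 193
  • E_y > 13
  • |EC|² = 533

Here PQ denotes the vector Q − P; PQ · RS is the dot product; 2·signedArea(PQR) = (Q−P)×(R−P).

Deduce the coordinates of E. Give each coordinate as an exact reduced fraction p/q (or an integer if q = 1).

1. E_x = -2  [line 7·x + -2·y + 42 = 0 ∩ |EA|² = 400]
2. E_y = 14  [line 7·x + -2·y + 42 = 0 ∩ |EA|² = 400]
   → E = (-2, 14)

E = (-2, 14)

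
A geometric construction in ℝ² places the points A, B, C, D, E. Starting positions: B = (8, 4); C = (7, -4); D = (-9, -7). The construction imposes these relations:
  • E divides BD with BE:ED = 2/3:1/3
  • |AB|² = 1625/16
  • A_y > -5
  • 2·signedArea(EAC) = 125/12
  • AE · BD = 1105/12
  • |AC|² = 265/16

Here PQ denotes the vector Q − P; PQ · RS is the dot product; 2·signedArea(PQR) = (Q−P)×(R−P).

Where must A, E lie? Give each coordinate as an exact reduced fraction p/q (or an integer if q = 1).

A = (3, -19/4)
E = (-10/3, -10/3)

1. E_x = -10/3  [E divides BD with BE:ED = 2/3:1/3]
2. E_y = -10/3  [E divides BD with BE:ED = 2/3:1/3]
   → E = (-10/3, -10/3)
3. A_x = 3  [AE · BD = 1105/12 ∩ 2·signedArea(EAC) = 125/12]
4. A_y = -19/4  [AE · BD = 1105/12 ∩ 2·signedArea(EAC) = 125/12]
   → A = (3, -19/4)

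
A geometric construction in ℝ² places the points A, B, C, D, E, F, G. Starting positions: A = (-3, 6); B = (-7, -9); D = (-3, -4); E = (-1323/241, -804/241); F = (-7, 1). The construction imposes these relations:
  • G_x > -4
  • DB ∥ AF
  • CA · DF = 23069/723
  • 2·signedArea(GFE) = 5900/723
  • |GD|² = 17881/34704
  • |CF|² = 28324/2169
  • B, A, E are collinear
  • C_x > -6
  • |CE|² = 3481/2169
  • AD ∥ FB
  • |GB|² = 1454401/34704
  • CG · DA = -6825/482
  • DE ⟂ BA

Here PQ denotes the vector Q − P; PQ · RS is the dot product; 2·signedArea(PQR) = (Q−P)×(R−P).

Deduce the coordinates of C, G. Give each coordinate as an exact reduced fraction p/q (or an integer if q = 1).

C = (-3733/723, -509/241)
G = (-2560/723, -3401/964)

1. C_x = -3733/723  [line 4·x + -5·y + 7297/723 = 0 ∩ |CE|² = 3481/2169]
2. C_y = -509/241  [line 4·x + -5·y + 7297/723 = 0 ∩ |CE|² = 3481/2169]
   → C = (-3733/723, -509/241)
3. G_x = -2560/723  [2·signedArea(GFE) = 5900/723 ∩ CG · DA = -6825/482]
4. G_y = -3401/964  [2·signedArea(GFE) = 5900/723 ∩ CG · DA = -6825/482]
   → G = (-2560/723, -3401/964)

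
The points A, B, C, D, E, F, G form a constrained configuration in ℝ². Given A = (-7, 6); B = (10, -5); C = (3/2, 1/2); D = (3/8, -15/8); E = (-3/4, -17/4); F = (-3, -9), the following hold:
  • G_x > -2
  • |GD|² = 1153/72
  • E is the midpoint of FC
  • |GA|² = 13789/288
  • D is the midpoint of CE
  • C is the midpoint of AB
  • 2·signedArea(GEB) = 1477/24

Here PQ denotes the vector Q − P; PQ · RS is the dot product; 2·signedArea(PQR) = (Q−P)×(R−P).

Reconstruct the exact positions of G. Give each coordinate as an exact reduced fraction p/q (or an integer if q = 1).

1. G_x = -41/24  [line 3/4·x + 43/4·y + -367/24 = 0 ∩ |GA|² = 13789/288]
2. G_y = 37/24  [line 3/4·x + 43/4·y + -367/24 = 0 ∩ |GA|² = 13789/288]
   → G = (-41/24, 37/24)

G = (-41/24, 37/24)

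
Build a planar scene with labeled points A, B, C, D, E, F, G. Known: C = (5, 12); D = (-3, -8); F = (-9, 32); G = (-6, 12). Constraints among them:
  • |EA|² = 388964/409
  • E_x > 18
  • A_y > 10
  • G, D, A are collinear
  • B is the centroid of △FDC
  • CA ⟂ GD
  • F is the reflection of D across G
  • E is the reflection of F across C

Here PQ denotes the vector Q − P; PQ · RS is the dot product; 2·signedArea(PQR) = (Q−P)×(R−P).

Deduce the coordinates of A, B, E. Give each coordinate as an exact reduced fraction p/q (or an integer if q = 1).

1. A_x = -2355/409  [G, D, A are collinear ∩ CA ⟂ GD]
2. A_y = 4248/409  [G, D, A are collinear ∩ CA ⟂ GD]
   → A = (-2355/409, 4248/409)
3. B_x = -7/3  [B is the centroid of △FDC]
4. B_y = 12  [B is the centroid of △FDC]
   → B = (-7/3, 12)
5. E_x = 19  [E is the reflection of F across C]
6. E_y = -8  [E is the reflection of F across C]
   → E = (19, -8)

A = (-2355/409, 4248/409)
B = (-7/3, 12)
E = (19, -8)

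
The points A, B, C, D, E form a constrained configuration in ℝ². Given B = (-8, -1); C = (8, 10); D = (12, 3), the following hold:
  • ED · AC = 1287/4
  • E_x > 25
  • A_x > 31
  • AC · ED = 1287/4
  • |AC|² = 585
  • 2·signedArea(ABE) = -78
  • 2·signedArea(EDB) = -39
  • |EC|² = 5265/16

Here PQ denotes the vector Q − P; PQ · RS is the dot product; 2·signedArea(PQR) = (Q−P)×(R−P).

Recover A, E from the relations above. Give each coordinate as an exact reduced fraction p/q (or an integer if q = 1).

1. E_x = 26  [line 4·x + -20·y + 51 = 0 ∩ |EC|² = 5265/16]
2. E_y = 31/4  [line 4·x + -20·y + 51 = 0 ∩ |EC|² = 5265/16]
   → E = (26, 31/4)
3. A_x = 32  [2·signedArea(ABE) = -78 ∩ AC · ED = 1287/4]
4. A_y = 7  [2·signedArea(ABE) = -78 ∩ AC · ED = 1287/4]
   → A = (32, 7)

A = (32, 7)
E = (26, 31/4)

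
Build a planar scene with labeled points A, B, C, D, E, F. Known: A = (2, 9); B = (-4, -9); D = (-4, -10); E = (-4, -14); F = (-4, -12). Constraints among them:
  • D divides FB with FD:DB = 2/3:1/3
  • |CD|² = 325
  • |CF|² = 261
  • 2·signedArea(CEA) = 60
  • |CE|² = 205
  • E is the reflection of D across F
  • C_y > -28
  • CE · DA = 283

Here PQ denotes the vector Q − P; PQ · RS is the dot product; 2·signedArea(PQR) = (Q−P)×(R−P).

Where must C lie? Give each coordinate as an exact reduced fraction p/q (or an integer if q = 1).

1. C_x = -10  [2·signedArea(CEA) = 60 ∩ CE · DA = 283]
2. C_y = -27  [2·signedArea(CEA) = 60 ∩ CE · DA = 283]
   → C = (-10, -27)

C = (-10, -27)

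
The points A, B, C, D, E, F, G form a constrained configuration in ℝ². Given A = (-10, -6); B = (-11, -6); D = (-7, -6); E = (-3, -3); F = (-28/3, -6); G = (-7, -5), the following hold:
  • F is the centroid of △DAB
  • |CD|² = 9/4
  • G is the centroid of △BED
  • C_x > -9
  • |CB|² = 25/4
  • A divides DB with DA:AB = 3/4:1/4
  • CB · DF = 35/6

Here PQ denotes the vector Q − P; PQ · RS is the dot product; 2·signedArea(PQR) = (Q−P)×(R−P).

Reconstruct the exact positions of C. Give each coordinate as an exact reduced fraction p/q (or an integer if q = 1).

C = (-17/2, -6)

1. C_x = -17/2  [CB · DF = 35/6]
2. C_y = -6  [|CD|² = 9/4]
   → C = (-17/2, -6)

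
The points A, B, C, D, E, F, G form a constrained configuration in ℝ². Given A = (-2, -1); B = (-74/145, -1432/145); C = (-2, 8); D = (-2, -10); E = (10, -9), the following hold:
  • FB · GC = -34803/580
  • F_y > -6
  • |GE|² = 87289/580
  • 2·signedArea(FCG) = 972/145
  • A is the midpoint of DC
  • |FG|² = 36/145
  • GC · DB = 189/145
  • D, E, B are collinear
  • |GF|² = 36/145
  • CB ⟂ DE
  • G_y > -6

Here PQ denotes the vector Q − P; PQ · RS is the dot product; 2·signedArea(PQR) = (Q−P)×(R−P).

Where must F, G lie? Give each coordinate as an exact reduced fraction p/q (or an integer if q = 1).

1. G_x = -254/145  [line -216/145·x + -18/145·y + -477/145 = 0 ∩ |GE|² = 87289/580]
2. G_y = -1589/290  [line -216/145·x + -18/145·y + -477/145 = 0 ∩ |GE|² = 87289/580]
   → G = (-254/145, -1589/290)
3. F_x = -182/145  [2·signedArea(FCG) = 972/145 ∩ FB · GC = -34803/580]
4. F_y = -1577/290  [2·signedArea(FCG) = 972/145 ∩ FB · GC = -34803/580]
   → F = (-182/145, -1577/290)

F = (-182/145, -1577/290)
G = (-254/145, -1589/290)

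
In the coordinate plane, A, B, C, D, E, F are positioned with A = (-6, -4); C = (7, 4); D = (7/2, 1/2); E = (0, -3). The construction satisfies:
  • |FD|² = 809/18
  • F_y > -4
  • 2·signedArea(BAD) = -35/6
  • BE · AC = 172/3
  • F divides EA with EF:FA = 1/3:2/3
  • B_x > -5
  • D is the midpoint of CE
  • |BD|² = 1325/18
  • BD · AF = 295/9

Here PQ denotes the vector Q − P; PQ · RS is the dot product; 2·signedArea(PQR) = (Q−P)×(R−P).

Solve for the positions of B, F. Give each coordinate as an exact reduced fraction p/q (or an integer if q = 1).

1. B_x = -4  [BE · AC = 172/3 ∩ 2·signedArea(BAD) = -35/6]
2. B_y = -11/3  [BE · AC = 172/3 ∩ 2·signedArea(BAD) = -35/6]
   → B = (-4, -11/3)
3. F_x = -2  [F divides EA with EF:FA = 1/3:2/3]
4. F_y = -10/3  [F divides EA with EF:FA = 1/3:2/3]
   → F = (-2, -10/3)

B = (-4, -11/3)
F = (-2, -10/3)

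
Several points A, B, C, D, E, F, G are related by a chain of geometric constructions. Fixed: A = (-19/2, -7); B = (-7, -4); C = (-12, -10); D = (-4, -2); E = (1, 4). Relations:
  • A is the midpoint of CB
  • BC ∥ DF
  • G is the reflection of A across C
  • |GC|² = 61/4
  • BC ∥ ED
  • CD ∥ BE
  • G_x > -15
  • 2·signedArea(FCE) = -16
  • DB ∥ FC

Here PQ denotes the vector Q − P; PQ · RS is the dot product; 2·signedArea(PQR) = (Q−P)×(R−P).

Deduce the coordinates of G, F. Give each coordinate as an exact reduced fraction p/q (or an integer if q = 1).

1. G_x = -29/2  [G is the reflection of A across C]
2. G_y = -13  [G is the reflection of A across C]
   → G = (-29/2, -13)
3. F_x = -9  [DB ∥ FC ∩ BC ∥ DF]
4. F_y = -8  [DB ∥ FC ∩ BC ∥ DF]
   → F = (-9, -8)

F = (-9, -8)
G = (-29/2, -13)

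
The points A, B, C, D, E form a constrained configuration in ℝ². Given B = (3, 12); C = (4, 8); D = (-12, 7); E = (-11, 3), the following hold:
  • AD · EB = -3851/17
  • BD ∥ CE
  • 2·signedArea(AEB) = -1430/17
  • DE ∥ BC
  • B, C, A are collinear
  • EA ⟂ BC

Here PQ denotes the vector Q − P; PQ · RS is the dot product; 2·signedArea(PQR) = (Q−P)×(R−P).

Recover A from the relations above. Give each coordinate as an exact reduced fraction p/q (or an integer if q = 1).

A = (73/17, 116/17)

1. A_x = 73/17  [B, C, A are collinear ∩ EA ⟂ BC]
2. A_y = 116/17  [B, C, A are collinear ∩ EA ⟂ BC]
   → A = (73/17, 116/17)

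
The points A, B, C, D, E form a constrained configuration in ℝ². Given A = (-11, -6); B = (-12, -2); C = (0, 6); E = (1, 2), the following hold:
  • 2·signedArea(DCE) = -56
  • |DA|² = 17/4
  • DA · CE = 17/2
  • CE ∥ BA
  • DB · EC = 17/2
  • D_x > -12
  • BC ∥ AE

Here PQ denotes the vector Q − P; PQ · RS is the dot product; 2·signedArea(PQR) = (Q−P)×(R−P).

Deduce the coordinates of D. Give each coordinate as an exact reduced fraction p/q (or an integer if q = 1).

1. D_x = -23/2  [2·signedArea(DCE) = -56 ∩ DB · EC = 17/2]
2. D_y = -4  [2·signedArea(DCE) = -56 ∩ DB · EC = 17/2]
   → D = (-23/2, -4)

D = (-23/2, -4)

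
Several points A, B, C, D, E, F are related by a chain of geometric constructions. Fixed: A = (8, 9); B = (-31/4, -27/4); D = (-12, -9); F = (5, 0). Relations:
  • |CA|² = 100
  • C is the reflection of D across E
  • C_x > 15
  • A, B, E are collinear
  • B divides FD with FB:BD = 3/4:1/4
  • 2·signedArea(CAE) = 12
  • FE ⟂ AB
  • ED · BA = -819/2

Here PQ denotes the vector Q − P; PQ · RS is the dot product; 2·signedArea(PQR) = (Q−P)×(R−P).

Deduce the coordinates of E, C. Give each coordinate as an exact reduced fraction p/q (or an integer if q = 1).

C = (16, 15)
E = (2, 3)

1. E_x = 2  [A, B, E are collinear ∩ FE ⟂ AB]
2. E_y = 3  [A, B, E are collinear ∩ FE ⟂ AB]
   → E = (2, 3)
3. C_x = 16  [C is the reflection of D across E]
4. C_y = 15  [C is the reflection of D across E]
   → C = (16, 15)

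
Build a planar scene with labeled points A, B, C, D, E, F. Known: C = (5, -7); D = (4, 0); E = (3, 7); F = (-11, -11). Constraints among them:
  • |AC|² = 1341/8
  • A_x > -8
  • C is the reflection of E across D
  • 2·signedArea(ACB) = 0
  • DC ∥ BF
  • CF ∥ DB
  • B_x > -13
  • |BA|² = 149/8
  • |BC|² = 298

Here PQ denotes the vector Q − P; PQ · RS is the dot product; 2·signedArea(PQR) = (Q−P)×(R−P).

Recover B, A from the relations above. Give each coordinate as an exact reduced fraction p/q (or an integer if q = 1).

1. B_x = -12  [DC ∥ BF ∩ CF ∥ DB]
2. B_y = -4  [DC ∥ BF ∩ CF ∥ DB]
   → B = (-12, -4)
3. A_x = -31/4  [line -3·x + -17·y + -104 = 0 ∩ |BA|² = 149/8]
4. A_y = -19/4  [line -3·x + -17·y + -104 = 0 ∩ |BA|² = 149/8]
   → A = (-31/4, -19/4)

A = (-31/4, -19/4)
B = (-12, -4)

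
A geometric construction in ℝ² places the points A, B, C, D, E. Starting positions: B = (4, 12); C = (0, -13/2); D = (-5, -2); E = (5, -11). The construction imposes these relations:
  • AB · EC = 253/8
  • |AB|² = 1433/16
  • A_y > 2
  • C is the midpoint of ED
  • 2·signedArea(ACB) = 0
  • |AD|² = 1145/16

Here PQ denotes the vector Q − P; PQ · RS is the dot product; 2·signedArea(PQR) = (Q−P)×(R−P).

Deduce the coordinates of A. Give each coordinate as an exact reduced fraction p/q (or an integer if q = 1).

A = (2, 11/4)

1. A_x = 2  [2·signedArea(ACB) = 0 ∩ AB · EC = 253/8]
2. A_y = 11/4  [2·signedArea(ACB) = 0 ∩ AB · EC = 253/8]
   → A = (2, 11/4)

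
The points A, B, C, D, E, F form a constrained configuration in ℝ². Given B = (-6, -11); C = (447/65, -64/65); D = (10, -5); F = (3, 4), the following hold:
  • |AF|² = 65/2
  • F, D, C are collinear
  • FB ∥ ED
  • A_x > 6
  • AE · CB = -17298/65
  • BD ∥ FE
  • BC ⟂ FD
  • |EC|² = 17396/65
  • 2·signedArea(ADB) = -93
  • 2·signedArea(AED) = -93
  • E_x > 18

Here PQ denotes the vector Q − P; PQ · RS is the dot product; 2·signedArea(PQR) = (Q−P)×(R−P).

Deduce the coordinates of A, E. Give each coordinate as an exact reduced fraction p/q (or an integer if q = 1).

A = (13/2, -1/2)
E = (19, 10)

1. A_x = 13/2  [line 6·x + -16·y + -47 = 0 ∩ |AF|² = 65/2]
2. A_y = -1/2  [line 6·x + -16·y + -47 = 0 ∩ |AF|² = 65/2]
   → A = (13/2, -1/2)
3. E_x = 19  [2·signedArea(AED) = -93 ∩ FB ∥ ED]
4. E_y = 10  [2·signedArea(AED) = -93 ∩ FB ∥ ED]
   → E = (19, 10)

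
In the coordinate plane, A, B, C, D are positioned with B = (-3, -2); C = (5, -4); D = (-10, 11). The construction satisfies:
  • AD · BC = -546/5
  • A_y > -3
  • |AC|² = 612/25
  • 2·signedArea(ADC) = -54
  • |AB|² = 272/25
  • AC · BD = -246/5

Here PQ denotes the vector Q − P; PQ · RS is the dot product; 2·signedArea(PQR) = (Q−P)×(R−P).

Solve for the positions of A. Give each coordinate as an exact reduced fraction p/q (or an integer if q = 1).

A = (1/5, -14/5)

1. A_x = 1/5  [AD · BC = -546/5 ∩ 2·signedArea(ADC) = -54]
2. A_y = -14/5  [AD · BC = -546/5 ∩ 2·signedArea(ADC) = -54]
   → A = (1/5, -14/5)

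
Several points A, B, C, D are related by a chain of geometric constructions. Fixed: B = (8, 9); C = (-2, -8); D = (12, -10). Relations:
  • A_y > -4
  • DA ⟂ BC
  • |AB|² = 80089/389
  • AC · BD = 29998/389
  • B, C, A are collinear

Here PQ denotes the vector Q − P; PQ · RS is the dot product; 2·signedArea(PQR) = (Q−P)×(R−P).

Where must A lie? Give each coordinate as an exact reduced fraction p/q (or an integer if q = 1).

A = (282/389, -1310/389)

1. A_x = 282/389  [B, C, A are collinear ∩ DA ⟂ BC]
2. A_y = -1310/389  [B, C, A are collinear ∩ DA ⟂ BC]
   → A = (282/389, -1310/389)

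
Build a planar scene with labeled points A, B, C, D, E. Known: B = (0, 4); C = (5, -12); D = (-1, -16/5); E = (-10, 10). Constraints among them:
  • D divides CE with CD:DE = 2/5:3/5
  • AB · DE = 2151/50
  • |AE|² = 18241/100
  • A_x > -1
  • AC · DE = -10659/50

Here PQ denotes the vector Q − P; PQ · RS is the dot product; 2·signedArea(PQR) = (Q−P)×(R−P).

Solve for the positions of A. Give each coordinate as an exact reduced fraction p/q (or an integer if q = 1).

A = (-1/2, 2/5)

1. A_x = -1/2  [line 9·x + -66/5·y + 489/50 = 0 ∩ |AE|² = 18241/100]
2. A_y = 2/5  [line 9·x + -66/5·y + 489/50 = 0 ∩ |AE|² = 18241/100]
   → A = (-1/2, 2/5)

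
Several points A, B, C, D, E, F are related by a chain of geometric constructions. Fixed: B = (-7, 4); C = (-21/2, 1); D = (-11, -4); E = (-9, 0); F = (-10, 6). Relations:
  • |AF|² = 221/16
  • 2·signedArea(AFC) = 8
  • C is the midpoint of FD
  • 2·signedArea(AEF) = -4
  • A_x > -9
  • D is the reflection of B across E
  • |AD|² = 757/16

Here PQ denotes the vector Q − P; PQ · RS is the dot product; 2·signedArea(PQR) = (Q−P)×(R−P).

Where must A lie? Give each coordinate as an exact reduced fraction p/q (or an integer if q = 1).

A = (-35/4, 5/2)

1. A_x = -35/4  [2·signedArea(AEF) = -4 ∩ 2·signedArea(AFC) = 8]
2. A_y = 5/2  [2·signedArea(AEF) = -4 ∩ 2·signedArea(AFC) = 8]
   → A = (-35/4, 5/2)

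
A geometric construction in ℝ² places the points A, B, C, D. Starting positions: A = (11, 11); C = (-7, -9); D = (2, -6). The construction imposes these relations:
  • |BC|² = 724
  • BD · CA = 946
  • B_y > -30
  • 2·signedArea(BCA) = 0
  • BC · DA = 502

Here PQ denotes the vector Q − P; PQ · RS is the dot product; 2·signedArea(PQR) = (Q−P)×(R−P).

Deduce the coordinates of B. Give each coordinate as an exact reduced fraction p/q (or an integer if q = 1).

B = (-25, -29)

1. B_x = -25  [2·signedArea(BCA) = 0 ∩ BC · DA = 502]
2. B_y = -29  [2·signedArea(BCA) = 0 ∩ BC · DA = 502]
   → B = (-25, -29)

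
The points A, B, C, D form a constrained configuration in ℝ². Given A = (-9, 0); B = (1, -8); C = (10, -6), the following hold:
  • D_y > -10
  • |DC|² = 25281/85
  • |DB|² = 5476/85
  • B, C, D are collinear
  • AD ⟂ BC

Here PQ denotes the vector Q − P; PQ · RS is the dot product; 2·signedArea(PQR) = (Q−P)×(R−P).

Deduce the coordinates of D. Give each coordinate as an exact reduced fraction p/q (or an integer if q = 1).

D = (-581/85, -828/85)

1. D_x = -581/85  [B, C, D are collinear ∩ AD ⟂ BC]
2. D_y = -828/85  [B, C, D are collinear ∩ AD ⟂ BC]
   → D = (-581/85, -828/85)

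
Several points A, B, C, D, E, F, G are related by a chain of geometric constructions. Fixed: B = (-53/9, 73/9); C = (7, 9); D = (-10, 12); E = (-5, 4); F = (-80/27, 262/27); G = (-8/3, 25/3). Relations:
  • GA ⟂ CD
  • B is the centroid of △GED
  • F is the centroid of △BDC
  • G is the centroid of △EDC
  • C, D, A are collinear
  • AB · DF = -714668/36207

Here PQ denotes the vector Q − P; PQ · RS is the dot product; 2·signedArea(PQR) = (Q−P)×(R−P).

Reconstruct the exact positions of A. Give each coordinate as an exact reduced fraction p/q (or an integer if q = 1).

A = (-2021/894, 3169/298)

1. A_x = -2021/894  [C, D, A are collinear ∩ GA ⟂ CD]
2. A_y = 3169/298  [C, D, A are collinear ∩ GA ⟂ CD]
   → A = (-2021/894, 3169/298)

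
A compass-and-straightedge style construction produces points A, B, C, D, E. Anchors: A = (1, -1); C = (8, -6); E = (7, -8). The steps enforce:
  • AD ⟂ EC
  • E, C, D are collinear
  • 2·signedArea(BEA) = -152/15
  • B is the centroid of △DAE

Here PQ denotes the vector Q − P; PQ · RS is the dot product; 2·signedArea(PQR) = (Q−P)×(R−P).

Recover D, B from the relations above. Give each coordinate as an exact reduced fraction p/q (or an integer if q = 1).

1. D_x = 43/5  [E, C, D are collinear ∩ AD ⟂ EC]
2. D_y = -24/5  [E, C, D are collinear ∩ AD ⟂ EC]
   → D = (43/5, -24/5)
3. B_x = 83/15  [B is the centroid of △DAE]
4. B_y = -23/5  [B is the centroid of △DAE]
   → B = (83/15, -23/5)

B = (83/15, -23/5)
D = (43/5, -24/5)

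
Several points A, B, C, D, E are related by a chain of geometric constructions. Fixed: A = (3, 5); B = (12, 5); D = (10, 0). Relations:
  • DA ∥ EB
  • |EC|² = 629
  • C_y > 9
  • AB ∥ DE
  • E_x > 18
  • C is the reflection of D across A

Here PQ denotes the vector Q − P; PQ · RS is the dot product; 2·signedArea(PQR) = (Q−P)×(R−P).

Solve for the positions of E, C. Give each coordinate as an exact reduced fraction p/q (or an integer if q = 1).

1. E_x = 19  [DA ∥ EB ∩ AB ∥ DE]
2. E_y = 0  [DA ∥ EB ∩ AB ∥ DE]
   → E = (19, 0)
3. C_x = -4  [C is the reflection of D across A]
4. C_y = 10  [C is the reflection of D across A]
   → C = (-4, 10)

C = (-4, 10)
E = (19, 0)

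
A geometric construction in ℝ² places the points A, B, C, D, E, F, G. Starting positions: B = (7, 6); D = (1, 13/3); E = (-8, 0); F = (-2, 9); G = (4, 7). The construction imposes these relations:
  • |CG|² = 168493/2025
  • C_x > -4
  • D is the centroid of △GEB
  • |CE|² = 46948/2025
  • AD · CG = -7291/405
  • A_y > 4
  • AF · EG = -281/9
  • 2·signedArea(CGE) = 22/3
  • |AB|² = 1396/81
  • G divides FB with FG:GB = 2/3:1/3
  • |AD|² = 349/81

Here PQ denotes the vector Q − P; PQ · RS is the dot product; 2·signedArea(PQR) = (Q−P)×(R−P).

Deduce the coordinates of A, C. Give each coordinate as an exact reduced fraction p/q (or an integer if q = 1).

1. A_x = 3  [line -12·x + -7·y + 632/9 = 0 ∩ |AB|² = 1396/81]
2. A_y = 44/9  [line -12·x + -7·y + 632/9 = 0 ∩ |AB|² = 1396/81]
   → A = (3, 44/9)
3. C_x = -18/5  [2·signedArea(CGE) = 22/3 ∩ AD · CG = -7291/405]
4. C_y = 88/45  [2·signedArea(CGE) = 22/3 ∩ AD · CG = -7291/405]
   → C = (-18/5, 88/45)

A = (3, 44/9)
C = (-18/5, 88/45)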